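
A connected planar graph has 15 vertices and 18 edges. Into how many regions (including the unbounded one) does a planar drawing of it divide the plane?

5

Euler's formula for a connected plane graph: V − E + F = 2, so F = 2 − 15 + 18 = 5.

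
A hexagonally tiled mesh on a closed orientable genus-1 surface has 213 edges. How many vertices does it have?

χ = 2 − 2·1 = 0, and every face is a hexagon so 6F = 2E.
F = 2E/6 = 71. Then V = 0 + E − F = 0 + 213 − 71 = 142.

142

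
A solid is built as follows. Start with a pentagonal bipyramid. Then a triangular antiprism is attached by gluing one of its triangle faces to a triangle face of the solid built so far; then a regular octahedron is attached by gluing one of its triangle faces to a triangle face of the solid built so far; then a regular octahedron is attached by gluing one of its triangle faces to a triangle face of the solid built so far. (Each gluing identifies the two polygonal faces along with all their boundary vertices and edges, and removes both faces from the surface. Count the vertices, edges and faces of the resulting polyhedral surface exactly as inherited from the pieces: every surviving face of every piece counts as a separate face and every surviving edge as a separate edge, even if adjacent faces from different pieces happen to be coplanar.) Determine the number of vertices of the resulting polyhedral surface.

A pentagonal bipyramid: V=7, E=15, F=10.
Attach a triangular antiprism (V=6, E=12, F=8) along a 3-gon: merge 3 vertices and 3 edges, delete both glued faces → V=10, E=24, F=16.
Attach a regular octahedron (V=6, E=12, F=8) along a 3-gon: merge 3 vertices and 3 edges, delete both glued faces → V=13, E=33, F=22.
Attach a regular octahedron (V=6, E=12, F=8) along a 3-gon: merge 3 vertices and 3 edges, delete both glued faces → V=16, E=42, F=28.
Check: V − E + F = 16 − 42 + 28 = 2.

16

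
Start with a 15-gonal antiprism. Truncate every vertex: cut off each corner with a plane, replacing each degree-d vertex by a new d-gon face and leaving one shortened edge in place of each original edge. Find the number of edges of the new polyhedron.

180

The base solid has V = 30, E = 60, F = 32.
Truncation replaces each original edge-end by a new vertex, so V′ = 2E = 120.
Each original edge survives, and each old vertex of degree d contributes d new edges; summing degrees gives Σd = 2E, so E′ = E + 2E = 3E = 180.
Each original face survives and each original vertex becomes one new face: F′ = F + V = 62.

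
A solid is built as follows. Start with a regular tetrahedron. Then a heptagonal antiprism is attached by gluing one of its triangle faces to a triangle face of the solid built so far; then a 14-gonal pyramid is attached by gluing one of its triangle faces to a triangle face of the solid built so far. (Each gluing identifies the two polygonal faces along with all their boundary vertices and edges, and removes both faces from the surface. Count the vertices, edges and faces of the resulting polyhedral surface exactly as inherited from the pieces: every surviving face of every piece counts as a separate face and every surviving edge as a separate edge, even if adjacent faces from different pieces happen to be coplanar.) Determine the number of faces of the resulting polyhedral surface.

31

A regular tetrahedron: V=4, E=6, F=4.
Attach a heptagonal antiprism (V=14, E=28, F=16) along a 3-gon: merge 3 vertices and 3 edges, delete both glued faces → V=15, E=31, F=18.
Attach a 14-gonal pyramid (V=15, E=28, F=15) along a 3-gon: merge 3 vertices and 3 edges, delete both glued faces → V=27, E=56, F=31.
Check: V − E + F = 27 − 56 + 31 = 2.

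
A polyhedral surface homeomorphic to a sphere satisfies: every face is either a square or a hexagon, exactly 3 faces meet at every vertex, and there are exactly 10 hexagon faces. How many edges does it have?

Let x be the number of squares; then F = 10 + x.
Edge–face incidences: 2E = 6·10 + 4·x = 60 + 4x.
Every vertex has degree 3, so 3V = 2E.
Euler: V − E + F = 2 ⇒ (2E)/3 − E + (10 + x) = 2.
Multiply by 6: 2·(2E) − 3·(2E) + 6·(10 + x) = 12, i.e. 60 + 6x − (60 + 4x) = 12.
Collecting terms: 2x = 12, so x = 6.
Then 2E = 60 + 4·6 = 84, so E = 42, V = 2E/3 = 28, F = 10 + 6 = 16.

42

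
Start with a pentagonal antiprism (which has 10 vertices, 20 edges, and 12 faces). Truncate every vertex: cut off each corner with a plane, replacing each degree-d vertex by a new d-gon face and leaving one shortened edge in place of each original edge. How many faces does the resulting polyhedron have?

22

Truncation replaces each original edge-end by a new vertex, so V′ = 2E = 40.
Each original edge survives, and each old vertex of degree d contributes d new edges; summing degrees gives Σd = 2E, so E′ = E + 2E = 3E = 60.
Each original face survives and each original vertex becomes one new face: F′ = F + V = 22.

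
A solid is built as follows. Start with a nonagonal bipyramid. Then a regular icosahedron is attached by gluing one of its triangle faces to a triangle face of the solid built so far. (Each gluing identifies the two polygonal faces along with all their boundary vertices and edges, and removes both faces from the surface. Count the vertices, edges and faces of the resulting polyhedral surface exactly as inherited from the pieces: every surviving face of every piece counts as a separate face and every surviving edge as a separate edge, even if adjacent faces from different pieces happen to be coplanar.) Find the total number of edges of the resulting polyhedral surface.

54

A nonagonal bipyramid: V=11, E=27, F=18.
Attach a regular icosahedron (V=12, E=30, F=20) along a 3-gon: merge 3 vertices and 3 edges, delete both glued faces → V=20, E=54, F=36.
Check: V − E + F = 20 − 54 + 36 = 2.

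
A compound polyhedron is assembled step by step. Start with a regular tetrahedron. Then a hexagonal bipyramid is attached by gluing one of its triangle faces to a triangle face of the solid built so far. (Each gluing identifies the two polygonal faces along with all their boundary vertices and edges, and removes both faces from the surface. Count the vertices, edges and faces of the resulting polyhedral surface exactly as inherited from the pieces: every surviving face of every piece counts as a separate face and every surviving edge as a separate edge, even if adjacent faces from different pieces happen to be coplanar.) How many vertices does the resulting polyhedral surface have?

A regular tetrahedron: V=4, E=6, F=4.
Attach a hexagonal bipyramid (V=8, E=18, F=12) along a 3-gon: merge 3 vertices and 3 edges, delete both glued faces → V=9, E=21, F=14.
Check: V − E + F = 9 − 21 + 14 = 2.

9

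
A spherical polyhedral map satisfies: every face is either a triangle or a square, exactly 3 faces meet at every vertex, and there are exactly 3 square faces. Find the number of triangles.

Let x be the number of triangles; then F = 3 + x.
Edge–face incidences: 2E = 4·3 + 3·x = 12 + 3x.
Every vertex has degree 3, so 3V = 2E.
Euler: V − E + F = 2 ⇒ (2E)/3 − E + (3 + x) = 2.
Multiply by 6: 2·(2E) − 3·(2E) + 6·(3 + x) = 12, i.e. 18 + 6x − (12 + 3x) = 12.
Collecting terms: 3x + 6 = 12, so 3x = 6, so x = 2.
Then 2E = 12 + 3·2 = 18, so E = 9, V = 2E/3 = 6, F = 3 + 2 = 5.

2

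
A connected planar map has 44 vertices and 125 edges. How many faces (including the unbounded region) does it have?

83

Euler's formula for a connected plane graph: V − E + F = 2, so F = 2 − 44 + 125 = 83.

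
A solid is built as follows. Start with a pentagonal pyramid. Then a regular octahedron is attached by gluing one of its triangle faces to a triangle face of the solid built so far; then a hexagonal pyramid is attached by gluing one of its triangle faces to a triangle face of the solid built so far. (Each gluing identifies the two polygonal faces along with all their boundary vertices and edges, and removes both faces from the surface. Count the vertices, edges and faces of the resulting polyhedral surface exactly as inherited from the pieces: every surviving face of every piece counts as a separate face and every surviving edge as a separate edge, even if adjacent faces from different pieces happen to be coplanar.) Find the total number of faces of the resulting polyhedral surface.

A pentagonal pyramid: V=6, E=10, F=6.
Attach a regular octahedron (V=6, E=12, F=8) along a 3-gon: merge 3 vertices and 3 edges, delete both glued faces → V=9, E=19, F=12.
Attach a hexagonal pyramid (V=7, E=12, F=7) along a 3-gon: merge 3 vertices and 3 edges, delete both glued faces → V=13, E=28, F=17.
Check: V − E + F = 13 − 28 + 17 = 2.

17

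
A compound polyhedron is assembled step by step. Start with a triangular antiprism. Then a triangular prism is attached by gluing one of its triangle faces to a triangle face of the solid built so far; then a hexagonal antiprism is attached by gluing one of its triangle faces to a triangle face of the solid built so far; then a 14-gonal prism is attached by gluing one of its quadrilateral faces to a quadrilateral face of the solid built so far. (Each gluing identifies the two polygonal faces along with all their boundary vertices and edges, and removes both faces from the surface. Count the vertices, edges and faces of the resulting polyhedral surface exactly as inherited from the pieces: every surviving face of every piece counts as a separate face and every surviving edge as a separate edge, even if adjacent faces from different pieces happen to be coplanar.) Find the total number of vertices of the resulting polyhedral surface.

A triangular antiprism: V=6, E=12, F=8.
Attach a triangular prism (V=6, E=9, F=5) along a 3-gon: merge 3 vertices and 3 edges, delete both glued faces → V=9, E=18, F=11.
Attach a hexagonal antiprism (V=12, E=24, F=14) along a 3-gon: merge 3 vertices and 3 edges, delete both glued faces → V=18, E=39, F=23.
Attach a 14-gonal prism (V=28, E=42, F=16) along a 4-gon: merge 4 vertices and 4 edges, delete both glued faces → V=42, E=77, F=37.
Check: V − E + F = 42 − 77 + 37 = 2.

42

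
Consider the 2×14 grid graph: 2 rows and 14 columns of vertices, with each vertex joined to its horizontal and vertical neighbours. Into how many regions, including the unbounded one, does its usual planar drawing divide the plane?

14

The grid has V = 2·14 = 28 vertices and E = 2·13 + 14·1 = 40 edges.
F = 2 − V + E = 2 − 28 + 40 = 14.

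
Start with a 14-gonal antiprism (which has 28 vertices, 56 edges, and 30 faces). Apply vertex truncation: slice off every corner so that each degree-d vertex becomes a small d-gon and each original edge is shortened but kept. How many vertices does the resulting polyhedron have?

112

Truncation replaces each original edge-end by a new vertex, so V′ = 2E = 112.
Each original edge survives, and each old vertex of degree d contributes d new edges; summing degrees gives Σd = 2E, so E′ = E + 2E = 3E = 168.
Each original face survives and each original vertex becomes one new face: F′ = F + V = 58.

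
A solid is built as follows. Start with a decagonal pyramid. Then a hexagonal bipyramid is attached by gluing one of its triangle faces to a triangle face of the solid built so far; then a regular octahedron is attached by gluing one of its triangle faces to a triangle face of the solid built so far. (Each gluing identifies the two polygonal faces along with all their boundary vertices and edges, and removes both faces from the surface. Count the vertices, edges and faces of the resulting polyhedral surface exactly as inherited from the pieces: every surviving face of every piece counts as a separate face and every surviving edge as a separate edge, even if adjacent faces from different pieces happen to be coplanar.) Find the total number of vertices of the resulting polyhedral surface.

19

A decagonal pyramid: V=11, E=20, F=11.
Attach a hexagonal bipyramid (V=8, E=18, F=12) along a 3-gon: merge 3 vertices and 3 edges, delete both glued faces → V=16, E=35, F=21.
Attach a regular octahedron (V=6, E=12, F=8) along a 3-gon: merge 3 vertices and 3 edges, delete both glued faces → V=19, E=44, F=27.
Check: V − E + F = 19 − 44 + 27 = 2.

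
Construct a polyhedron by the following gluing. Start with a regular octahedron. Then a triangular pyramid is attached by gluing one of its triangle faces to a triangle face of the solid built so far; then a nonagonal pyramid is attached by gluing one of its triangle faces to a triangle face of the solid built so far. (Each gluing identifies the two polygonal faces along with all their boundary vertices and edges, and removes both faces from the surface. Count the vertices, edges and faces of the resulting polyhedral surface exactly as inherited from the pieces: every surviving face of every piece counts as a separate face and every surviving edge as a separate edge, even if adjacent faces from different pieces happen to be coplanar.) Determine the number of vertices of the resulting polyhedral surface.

A regular octahedron: V=6, E=12, F=8.
Attach a triangular pyramid (V=4, E=6, F=4) along a 3-gon: merge 3 vertices and 3 edges, delete both glued faces → V=7, E=15, F=10.
Attach a nonagonal pyramid (V=10, E=18, F=10) along a 3-gon: merge 3 vertices and 3 edges, delete both glued faces → V=14, E=30, F=18.
Check: V − E + F = 14 − 30 + 18 = 2.

14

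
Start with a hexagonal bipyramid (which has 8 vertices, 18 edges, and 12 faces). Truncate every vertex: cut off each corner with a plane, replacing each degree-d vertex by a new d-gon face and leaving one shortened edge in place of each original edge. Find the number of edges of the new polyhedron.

Truncation replaces each original edge-end by a new vertex, so V′ = 2E = 36.
Each original edge survives, and each old vertex of degree d contributes d new edges; summing degrees gives Σd = 2E, so E′ = E + 2E = 3E = 54.
Each original face survives and each original vertex becomes one new face: F′ = F + V = 20.

54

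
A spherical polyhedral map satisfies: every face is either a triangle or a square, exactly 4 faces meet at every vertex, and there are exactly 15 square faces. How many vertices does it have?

Let x be the number of triangles; then F = 15 + x.
Edge–face incidences: 2E = 4·15 + 3·x = 60 + 3x.
Every vertex has degree 4, so 4V = 2E.
Euler: V − E + F = 2 ⇒ (2E)/4 − E + (15 + x) = 2.
Multiply by 8: 2·(2E) − 4·(2E) + 8·(15 + x) = 16, i.e. 120 + 8x − 2·(60 + 3x) = 16.
Collecting terms: 2x = 16, so x = 8.
Then 2E = 60 + 3·8 = 84, so E = 42, V = 2E/4 = 21, F = 15 + 8 = 23.

21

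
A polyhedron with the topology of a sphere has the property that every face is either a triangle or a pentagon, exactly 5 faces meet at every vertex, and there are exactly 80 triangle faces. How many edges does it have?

150

Let x be the number of pentagons; then F = 80 + x.
Edge–face incidences: 2E = 3·80 + 5·x = 240 + 5x.
Every vertex has degree 5, so 5V = 2E.
Euler: V − E + F = 2 ⇒ (2E)/5 − E + (80 + x) = 2.
Multiply by 10: 2·(2E) − 5·(2E) + 10·(80 + x) = 20, i.e. 800 + 10x − 3·(240 + 5x) = 20.
Collecting terms: −5x + 80 = 20, so −5x = −60, so x = 12.
Then 2E = 240 + 5·12 = 300, so E = 150, V = 2E/5 = 60, F = 80 + 12 = 92.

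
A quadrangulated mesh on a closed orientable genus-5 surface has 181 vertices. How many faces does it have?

189

χ = 2 − 2·5 = -8, and every face is a square so 4F = 2E.
V − E + F = -8 with E = 4F/2 gives 181 − (4/2 − 1)·F = -8, so F = 189 and E = 378.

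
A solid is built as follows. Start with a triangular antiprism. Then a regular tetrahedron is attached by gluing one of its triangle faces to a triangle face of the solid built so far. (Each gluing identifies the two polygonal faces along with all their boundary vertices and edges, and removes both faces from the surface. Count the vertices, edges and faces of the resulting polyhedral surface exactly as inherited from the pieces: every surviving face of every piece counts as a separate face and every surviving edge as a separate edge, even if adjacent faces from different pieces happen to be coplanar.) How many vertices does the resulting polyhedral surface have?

7

A triangular antiprism: V=6, E=12, F=8.
Attach a regular tetrahedron (V=4, E=6, F=4) along a 3-gon: merge 3 vertices and 3 edges, delete both glued faces → V=7, E=15, F=10.
Check: V − E + F = 7 − 15 + 10 = 2.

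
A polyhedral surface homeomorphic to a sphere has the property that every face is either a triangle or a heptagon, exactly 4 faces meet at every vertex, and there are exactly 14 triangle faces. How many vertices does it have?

14

Let x be the number of heptagons; then F = 14 + x.
Edge–face incidences: 2E = 3·14 + 7·x = 42 + 7x.
Every vertex has degree 4, so 4V = 2E.
Euler: V − E + F = 2 ⇒ (2E)/4 − E + (14 + x) = 2.
Multiply by 8: 2·(2E) − 4·(2E) + 8·(14 + x) = 16, i.e. 112 + 8x − 2·(42 + 7x) = 16.
Collecting terms: −6x + 28 = 16, so −6x = −12, so x = 2.
Then 2E = 42 + 7·2 = 56, so E = 28, V = 2E/4 = 14, F = 14 + 2 = 16.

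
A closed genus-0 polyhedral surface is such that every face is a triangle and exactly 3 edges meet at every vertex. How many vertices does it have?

Each face has 3 edges and each edge borders two faces, so 2E = 3F.
Each vertex has degree 3, so 3V = 2E and hence V = 3F/3.
Euler: V − E + F = 2 ⇒ (3F/3) − (3F/2) + F = 2.
Multiply by 6: (6 − 9 + 6)F = 12, i.e. 3F = 12.
So F = 4, E = 3·4/2 = 6, V = 3·4/3 = 4.

4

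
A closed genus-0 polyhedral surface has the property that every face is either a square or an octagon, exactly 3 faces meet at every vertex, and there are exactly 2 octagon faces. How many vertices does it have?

16

Let x be the number of squares; then F = 2 + x.
Edge–face incidences: 2E = 8·2 + 4·x = 16 + 4x.
Every vertex has degree 3, so 3V = 2E.
Euler: V − E + F = 2 ⇒ (2E)/3 − E + (2 + x) = 2.
Multiply by 6: 2·(2E) − 3·(2E) + 6·(2 + x) = 12, i.e. 12 + 6x − (16 + 4x) = 12.
Collecting terms: 2x − 4 = 12, so 2x = 16, so x = 8.
Then 2E = 16 + 4·8 = 48, so E = 24, V = 2E/3 = 16, F = 2 + 8 = 10.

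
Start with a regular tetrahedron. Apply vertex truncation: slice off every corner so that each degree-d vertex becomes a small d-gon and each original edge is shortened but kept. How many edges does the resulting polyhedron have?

The base solid has V = 4, E = 6, F = 4.
Truncation replaces each original edge-end by a new vertex, so V′ = 2E = 12.
Each original edge survives, and each old vertex of degree d contributes d new edges; summing degrees gives Σd = 2E, so E′ = E + 2E = 3E = 18.
Each original face survives and each original vertex becomes one new face: F′ = F + V = 8.

18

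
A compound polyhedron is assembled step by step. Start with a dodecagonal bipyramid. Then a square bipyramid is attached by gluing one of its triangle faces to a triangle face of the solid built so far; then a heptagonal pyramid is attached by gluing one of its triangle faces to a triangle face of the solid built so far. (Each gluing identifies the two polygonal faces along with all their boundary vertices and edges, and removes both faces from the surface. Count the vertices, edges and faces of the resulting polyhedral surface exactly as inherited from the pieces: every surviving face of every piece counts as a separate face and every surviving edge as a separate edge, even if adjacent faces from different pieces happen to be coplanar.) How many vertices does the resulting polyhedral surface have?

A dodecagonal bipyramid: V=14, E=36, F=24.
Attach a square bipyramid (V=6, E=12, F=8) along a 3-gon: merge 3 vertices and 3 edges, delete both glued faces → V=17, E=45, F=30.
Attach a heptagonal pyramid (V=8, E=14, F=8) along a 3-gon: merge 3 vertices and 3 edges, delete both glued faces → V=22, E=56, F=36.
Check: V − E + F = 22 − 56 + 36 = 2.

22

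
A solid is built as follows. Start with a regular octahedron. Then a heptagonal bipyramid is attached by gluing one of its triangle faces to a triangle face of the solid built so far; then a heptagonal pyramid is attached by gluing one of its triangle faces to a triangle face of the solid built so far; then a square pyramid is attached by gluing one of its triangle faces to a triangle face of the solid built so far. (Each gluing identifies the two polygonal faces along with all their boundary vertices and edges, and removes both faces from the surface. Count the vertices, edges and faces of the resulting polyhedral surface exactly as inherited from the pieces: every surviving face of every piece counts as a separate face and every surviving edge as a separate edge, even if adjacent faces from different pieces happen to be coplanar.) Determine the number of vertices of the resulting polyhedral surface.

A regular octahedron: V=6, E=12, F=8.
Attach a heptagonal bipyramid (V=9, E=21, F=14) along a 3-gon: merge 3 vertices and 3 edges, delete both glued faces → V=12, E=30, F=20.
Attach a heptagonal pyramid (V=8, E=14, F=8) along a 3-gon: merge 3 vertices and 3 edges, delete both glued faces → V=17, E=41, F=26.
Attach a square pyramid (V=5, E=8, F=5) along a 3-gon: merge 3 vertices and 3 edges, delete both glued faces → V=19, E=46, F=29.
Check: V − E + F = 19 − 46 + 29 = 2.

19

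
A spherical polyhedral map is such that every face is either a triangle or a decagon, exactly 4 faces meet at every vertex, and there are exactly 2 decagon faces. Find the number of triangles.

20

Let x be the number of triangles; then F = 2 + x.
Edge–face incidences: 2E = 10·2 + 3·x = 20 + 3x.
Every vertex has degree 4, so 4V = 2E.
Euler: V − E + F = 2 ⇒ (2E)/4 − E + (2 + x) = 2.
Multiply by 8: 2·(2E) − 4·(2E) + 8·(2 + x) = 16, i.e. 16 + 8x − 2·(20 + 3x) = 16.
Collecting terms: 2x − 24 = 16, so 2x = 40, so x = 20.
Then 2E = 20 + 3·20 = 80, so E = 40, V = 2E/4 = 20, F = 2 + 20 = 22.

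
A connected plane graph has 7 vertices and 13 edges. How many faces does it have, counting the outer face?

Euler's formula for a connected plane graph: V − E + F = 2, so F = 2 − 7 + 13 = 8.

8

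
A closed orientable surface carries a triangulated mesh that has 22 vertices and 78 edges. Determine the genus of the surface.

Every face is a triangle and each edge borders two faces, so 3F = 2·78, giving F = 52.
χ = V − E + F = 22 − 78 + 52 = -4.
For a closed orientable surface χ = 2 − 2g, so g = (2 − (-4))/2 = 3.

3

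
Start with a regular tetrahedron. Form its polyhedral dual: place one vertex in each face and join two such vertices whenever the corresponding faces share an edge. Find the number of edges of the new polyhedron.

6

The base solid has V = 4, E = 6, F = 4.
The dual swaps V and F and preserves E: V′ = F = 4, E′ = E = 6, F′ = V = 4.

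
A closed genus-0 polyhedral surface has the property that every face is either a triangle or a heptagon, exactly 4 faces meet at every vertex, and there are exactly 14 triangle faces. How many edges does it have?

28

Let x be the number of heptagons; then F = 14 + x.
Edge–face incidences: 2E = 3·14 + 7·x = 42 + 7x.
Every vertex has degree 4, so 4V = 2E.
Euler: V − E + F = 2 ⇒ (2E)/4 − E + (14 + x) = 2.
Multiply by 8: 2·(2E) − 4·(2E) + 8·(14 + x) = 16, i.e. 112 + 8x − 2·(42 + 7x) = 16.
Collecting terms: −6x + 28 = 16, so −6x = −12, so x = 2.
Then 2E = 42 + 7·2 = 56, so E = 28, V = 2E/4 = 14, F = 14 + 2 = 16.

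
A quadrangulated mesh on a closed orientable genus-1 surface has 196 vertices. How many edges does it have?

392

χ = 2 − 2·1 = 0, and every face is a square so 4F = 2E.
V − E + F = 0 with E = 4F/2 gives 196 − (4/2 − 1)·F = 0, so F = 196 and E = 392.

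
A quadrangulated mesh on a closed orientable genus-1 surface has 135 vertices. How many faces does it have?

135

χ = 2 − 2·1 = 0, and every face is a square so 4F = 2E.
V − E + F = 0 with E = 4F/2 gives 135 − (4/2 − 1)·F = 0, so F = 135 and E = 270.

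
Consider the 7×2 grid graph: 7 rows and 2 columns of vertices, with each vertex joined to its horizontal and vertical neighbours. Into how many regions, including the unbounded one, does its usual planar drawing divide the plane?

The grid has V = 7·2 = 14 vertices and E = 7·1 + 2·6 = 19 edges.
F = 2 − V + E = 2 − 14 + 19 = 7.

7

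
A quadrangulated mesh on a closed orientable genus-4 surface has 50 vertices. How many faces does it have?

χ = 2 − 2·4 = -6, and every face is a square so 4F = 2E.
V − E + F = -6 with E = 4F/2 gives 50 − (4/2 − 1)·F = -6, so F = 56 and E = 112.

56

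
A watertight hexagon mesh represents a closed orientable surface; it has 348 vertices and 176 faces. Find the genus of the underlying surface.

3

Every face is a hexagon, so 2E = 6·176 = 1056, giving E = 528.
χ = V − E + F = 348 − 528 + 176 = -4.
For a closed orientable surface χ = 2 − 2g, so g = (2 − (-4))/2 = 3.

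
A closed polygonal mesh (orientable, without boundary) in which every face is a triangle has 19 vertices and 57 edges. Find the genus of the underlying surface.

1

Every face is a triangle and each edge borders two faces, so 3F = 2·57, giving F = 38.
χ = V − E + F = 19 − 57 + 38 = 0.
For a closed orientable surface χ = 2 − 2g, so g = (2 − (0))/2 = 1.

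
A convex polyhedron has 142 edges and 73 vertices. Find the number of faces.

Here V − E + F = 2.
F = 2 − V + E = 2 − 73 + 142 = 71.

71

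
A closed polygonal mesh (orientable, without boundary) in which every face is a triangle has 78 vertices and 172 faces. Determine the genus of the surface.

5

Every face is a triangle, so 2E = 3·172 = 516, giving E = 258.
χ = V − E + F = 78 − 258 + 172 = -8.
For a closed orientable surface χ = 2 − 2g, so g = (2 − (-8))/2 = 5.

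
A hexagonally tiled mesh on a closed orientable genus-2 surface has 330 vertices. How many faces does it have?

166

χ = 2 − 2·2 = -2, and every face is a hexagon so 6F = 2E.
V − E + F = -2 with E = 6F/2 gives 330 − (6/2 − 1)·F = -2, so F = 166 and E = 498.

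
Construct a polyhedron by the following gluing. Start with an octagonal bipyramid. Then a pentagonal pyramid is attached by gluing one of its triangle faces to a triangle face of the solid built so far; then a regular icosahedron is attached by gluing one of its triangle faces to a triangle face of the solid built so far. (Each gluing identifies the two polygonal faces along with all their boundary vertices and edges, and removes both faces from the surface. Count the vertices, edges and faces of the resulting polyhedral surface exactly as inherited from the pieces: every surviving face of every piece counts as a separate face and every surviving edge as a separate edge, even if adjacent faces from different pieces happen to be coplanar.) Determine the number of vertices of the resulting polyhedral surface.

22

An octagonal bipyramid: V=10, E=24, F=16.
Attach a pentagonal pyramid (V=6, E=10, F=6) along a 3-gon: merge 3 vertices and 3 edges, delete both glued faces → V=13, E=31, F=20.
Attach a regular icosahedron (V=12, E=30, F=20) along a 3-gon: merge 3 vertices and 3 edges, delete both glued faces → V=22, E=58, F=38.
Check: V − E + F = 22 − 58 + 38 = 2.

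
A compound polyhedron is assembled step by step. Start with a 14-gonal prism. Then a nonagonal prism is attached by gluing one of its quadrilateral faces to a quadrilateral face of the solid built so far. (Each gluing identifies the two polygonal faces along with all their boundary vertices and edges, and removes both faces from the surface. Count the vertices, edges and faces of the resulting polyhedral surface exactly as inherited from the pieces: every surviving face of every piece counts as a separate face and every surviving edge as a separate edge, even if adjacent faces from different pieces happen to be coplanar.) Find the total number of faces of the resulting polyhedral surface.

A 14-gonal prism: V=28, E=42, F=16.
Attach a nonagonal prism (V=18, E=27, F=11) along a 4-gon: merge 4 vertices and 4 edges, delete both glued faces → V=42, E=65, F=25.
Check: V − E + F = 42 − 65 + 25 = 2.

25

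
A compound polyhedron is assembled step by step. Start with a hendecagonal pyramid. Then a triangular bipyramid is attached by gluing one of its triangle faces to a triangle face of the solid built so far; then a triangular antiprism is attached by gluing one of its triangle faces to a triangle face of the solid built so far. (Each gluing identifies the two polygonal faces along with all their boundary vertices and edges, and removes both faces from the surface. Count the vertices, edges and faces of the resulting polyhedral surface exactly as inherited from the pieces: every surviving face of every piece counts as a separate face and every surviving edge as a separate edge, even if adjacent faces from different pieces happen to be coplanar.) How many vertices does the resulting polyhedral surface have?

17

A hendecagonal pyramid: V=12, E=22, F=12.
Attach a triangular bipyramid (V=5, E=9, F=6) along a 3-gon: merge 3 vertices and 3 edges, delete both glued faces → V=14, E=28, F=16.
Attach a triangular antiprism (V=6, E=12, F=8) along a 3-gon: merge 3 vertices and 3 edges, delete both glued faces → V=17, E=37, F=22.
Check: V − E + F = 17 − 37 + 22 = 2.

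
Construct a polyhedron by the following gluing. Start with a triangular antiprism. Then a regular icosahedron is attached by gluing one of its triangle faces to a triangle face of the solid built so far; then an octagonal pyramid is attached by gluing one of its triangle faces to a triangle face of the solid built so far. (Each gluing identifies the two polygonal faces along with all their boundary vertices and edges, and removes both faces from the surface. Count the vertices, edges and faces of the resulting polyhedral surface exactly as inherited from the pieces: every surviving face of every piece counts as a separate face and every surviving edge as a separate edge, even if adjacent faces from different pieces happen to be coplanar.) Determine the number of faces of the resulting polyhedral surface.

33

A triangular antiprism: V=6, E=12, F=8.
Attach a regular icosahedron (V=12, E=30, F=20) along a 3-gon: merge 3 vertices and 3 edges, delete both glued faces → V=15, E=39, F=26.
Attach an octagonal pyramid (V=9, E=16, F=9) along a 3-gon: merge 3 vertices and 3 edges, delete both glued faces → V=21, E=52, F=33.
Check: V − E + F = 21 − 52 + 33 = 2.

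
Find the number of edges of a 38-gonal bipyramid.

A bipyramid over an n-gon has 2n triangular faces and n + 2 vertices: V = 38 + 2 = 40, E = 3·38 = 114, F = 2·38 = 76.

114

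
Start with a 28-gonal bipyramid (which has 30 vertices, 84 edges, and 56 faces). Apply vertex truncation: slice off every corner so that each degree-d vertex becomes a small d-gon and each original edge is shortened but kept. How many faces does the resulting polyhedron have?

86

Truncation replaces each original edge-end by a new vertex, so V′ = 2E = 168.
Each original edge survives, and each old vertex of degree d contributes d new edges; summing degrees gives Σd = 2E, so E′ = E + 2E = 3E = 252.
Each original face survives and each original vertex becomes one new face: F′ = F + V = 86.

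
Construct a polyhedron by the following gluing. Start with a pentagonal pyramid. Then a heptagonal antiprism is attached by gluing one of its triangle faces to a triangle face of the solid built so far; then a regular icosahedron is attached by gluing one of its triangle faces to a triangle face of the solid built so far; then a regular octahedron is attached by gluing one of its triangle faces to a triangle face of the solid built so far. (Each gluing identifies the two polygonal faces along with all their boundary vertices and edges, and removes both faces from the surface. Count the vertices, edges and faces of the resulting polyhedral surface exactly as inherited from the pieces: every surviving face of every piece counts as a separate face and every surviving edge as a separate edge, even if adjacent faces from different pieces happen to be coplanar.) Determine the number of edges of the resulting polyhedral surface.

A pentagonal pyramid: V=6, E=10, F=6.
Attach a heptagonal antiprism (V=14, E=28, F=16) along a 3-gon: merge 3 vertices and 3 edges, delete both glued faces → V=17, E=35, F=20.
Attach a regular icosahedron (V=12, E=30, F=20) along a 3-gon: merge 3 vertices and 3 edges, delete both glued faces → V=26, E=62, F=38.
Attach a regular octahedron (V=6, E=12, F=8) along a 3-gon: merge 3 vertices and 3 edges, delete both glued faces → V=29, E=71, F=44.
Check: V − E + F = 29 − 71 + 44 = 2.

71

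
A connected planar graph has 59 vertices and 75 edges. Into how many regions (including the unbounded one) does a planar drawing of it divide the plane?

Euler's formula for a connected plane graph: V − E + F = 2, so F = 2 − 59 + 75 = 18.

18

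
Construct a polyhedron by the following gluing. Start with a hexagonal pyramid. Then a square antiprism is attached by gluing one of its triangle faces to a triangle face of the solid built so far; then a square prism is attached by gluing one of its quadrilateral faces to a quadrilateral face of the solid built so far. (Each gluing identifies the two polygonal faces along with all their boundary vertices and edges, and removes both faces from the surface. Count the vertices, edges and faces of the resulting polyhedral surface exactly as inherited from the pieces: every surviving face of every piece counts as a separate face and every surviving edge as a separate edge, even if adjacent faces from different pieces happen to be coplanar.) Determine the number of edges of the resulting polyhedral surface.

33

A hexagonal pyramid: V=7, E=12, F=7.
Attach a square antiprism (V=8, E=16, F=10) along a 3-gon: merge 3 vertices and 3 edges, delete both glued faces → V=12, E=25, F=15.
Attach a square prism (V=8, E=12, F=6) along a 4-gon: merge 4 vertices and 4 edges, delete both glued faces → V=16, E=33, F=19.
Check: V − E + F = 16 − 33 + 19 = 2.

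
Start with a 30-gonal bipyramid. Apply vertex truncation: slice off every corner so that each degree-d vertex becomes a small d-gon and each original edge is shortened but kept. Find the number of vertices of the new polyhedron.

The base solid has V = 32, E = 90, F = 60.
Truncation replaces each original edge-end by a new vertex, so V′ = 2E = 180.
Each original edge survives, and each old vertex of degree d contributes d new edges; summing degrees gives Σd = 2E, so E′ = E + 2E = 3E = 270.
Each original face survives and each original vertex becomes one new face: F′ = F + V = 92.

180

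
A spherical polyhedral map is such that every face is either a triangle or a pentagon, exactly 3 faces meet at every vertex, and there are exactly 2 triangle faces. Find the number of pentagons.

6

Let x be the number of pentagons; then F = 2 + x.
Edge–face incidences: 2E = 3·2 + 5·x = 6 + 5x.
Every vertex has degree 3, so 3V = 2E.
Euler: V − E + F = 2 ⇒ (2E)/3 − E + (2 + x) = 2.
Multiply by 6: 2·(2E) − 3·(2E) + 6·(2 + x) = 12, i.e. 12 + 6x − (6 + 5x) = 12.
Collecting terms: x + 6 = 12, so x = 6.
Then 2E = 6 + 5·6 = 36, so E = 18, V = 2E/3 = 12, F = 2 + 6 = 8.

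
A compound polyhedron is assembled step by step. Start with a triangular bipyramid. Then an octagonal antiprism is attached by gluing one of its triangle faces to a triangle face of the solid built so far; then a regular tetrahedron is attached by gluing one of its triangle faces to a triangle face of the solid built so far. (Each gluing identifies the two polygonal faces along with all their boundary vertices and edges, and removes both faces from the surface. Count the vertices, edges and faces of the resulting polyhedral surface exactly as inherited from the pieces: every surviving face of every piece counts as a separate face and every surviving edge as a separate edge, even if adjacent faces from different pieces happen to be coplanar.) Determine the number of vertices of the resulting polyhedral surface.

A triangular bipyramid: V=5, E=9, F=6.
Attach an octagonal antiprism (V=16, E=32, F=18) along a 3-gon: merge 3 vertices and 3 edges, delete both glued faces → V=18, E=38, F=22.
Attach a regular tetrahedron (V=4, E=6, F=4) along a 3-gon: merge 3 vertices and 3 edges, delete both glued faces → V=19, E=41, F=24.
Check: V − E + F = 19 − 41 + 24 = 2.

19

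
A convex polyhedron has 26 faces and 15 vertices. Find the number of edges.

Here V − E + F = 2.
E = V + F − (2) = 15 + 26 − (2) = 39.

39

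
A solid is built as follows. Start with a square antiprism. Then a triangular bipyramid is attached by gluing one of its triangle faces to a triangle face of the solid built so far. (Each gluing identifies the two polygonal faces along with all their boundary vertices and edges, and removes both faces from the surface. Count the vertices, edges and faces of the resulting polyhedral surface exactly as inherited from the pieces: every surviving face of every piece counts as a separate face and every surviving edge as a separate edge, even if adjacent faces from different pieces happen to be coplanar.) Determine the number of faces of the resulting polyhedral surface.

14

A square antiprism: V=8, E=16, F=10.
Attach a triangular bipyramid (V=5, E=9, F=6) along a 3-gon: merge 3 vertices and 3 edges, delete both glued faces → V=10, E=22, F=14.
Check: V − E + F = 10 − 22 + 14 = 2.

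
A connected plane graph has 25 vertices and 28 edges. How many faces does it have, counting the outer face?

5

Euler's formula for a connected plane graph: V − E + F = 2, so F = 2 − 25 + 28 = 5.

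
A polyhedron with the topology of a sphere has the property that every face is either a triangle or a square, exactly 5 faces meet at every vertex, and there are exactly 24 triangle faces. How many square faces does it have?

Let x be the number of squares; then F = 24 + x.
Edge–face incidences: 2E = 3·24 + 4·x = 72 + 4x.
Every vertex has degree 5, so 5V = 2E.
Euler: V − E + F = 2 ⇒ (2E)/5 − E + (24 + x) = 2.
Multiply by 10: 2·(2E) − 5·(2E) + 10·(24 + x) = 20, i.e. 240 + 10x − 3·(72 + 4x) = 20.
Collecting terms: −2x + 24 = 20, so −2x = −4, so x = 2.
Then 2E = 72 + 4·2 = 80, so E = 40, V = 2E/5 = 16, F = 24 + 2 = 26.

2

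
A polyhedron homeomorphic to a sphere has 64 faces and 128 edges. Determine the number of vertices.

Here V − E + F = 2.
V = 2 + E − F = 2 + 128 − 64 = 66.

66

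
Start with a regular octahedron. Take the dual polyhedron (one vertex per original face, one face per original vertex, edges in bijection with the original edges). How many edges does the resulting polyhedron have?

The base solid has V = 6, E = 12, F = 8.
The dual swaps V and F and preserves E: V′ = F = 8, E′ = E = 12, F′ = V = 6.

12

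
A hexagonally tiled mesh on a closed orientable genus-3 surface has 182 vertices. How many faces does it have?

χ = 2 − 2·3 = -4, and every face is a hexagon so 6F = 2E.
V − E + F = -4 with E = 6F/2 gives 182 − (6/2 − 1)·F = -4, so F = 93 and E = 279.

93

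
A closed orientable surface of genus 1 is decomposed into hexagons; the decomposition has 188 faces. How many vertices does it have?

χ = 2 − 2·1 = 0, and every face is a hexagon so 6F = 2E.
E = 6·188/2 = 564. Then V = 0 + E − F = 0 + 564 − 188 = 376.

376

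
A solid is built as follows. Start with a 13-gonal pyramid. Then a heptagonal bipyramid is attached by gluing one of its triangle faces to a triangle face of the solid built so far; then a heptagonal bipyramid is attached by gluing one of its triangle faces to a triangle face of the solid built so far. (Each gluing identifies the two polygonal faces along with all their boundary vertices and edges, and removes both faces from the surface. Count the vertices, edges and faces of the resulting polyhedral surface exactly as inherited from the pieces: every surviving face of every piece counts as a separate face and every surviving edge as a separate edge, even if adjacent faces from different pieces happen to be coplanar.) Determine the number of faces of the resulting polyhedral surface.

38

A 13-gonal pyramid: V=14, E=26, F=14.
Attach a heptagonal bipyramid (V=9, E=21, F=14) along a 3-gon: merge 3 vertices and 3 edges, delete both glued faces → V=20, E=44, F=26.
Attach a heptagonal bipyramid (V=9, E=21, F=14) along a 3-gon: merge 3 vertices and 3 edges, delete both glued faces → V=26, E=62, F=38.
Check: V − E + F = 26 − 62 + 38 = 2.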